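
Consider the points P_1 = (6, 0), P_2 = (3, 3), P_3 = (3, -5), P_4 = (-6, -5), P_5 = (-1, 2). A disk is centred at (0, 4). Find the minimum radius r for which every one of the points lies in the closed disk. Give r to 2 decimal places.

The required radius is the distance from (0, 4) to the farthest point.
Squared distances: 52, 10, 90, 117, 5.
Maximum is 117, attained at P_4.
r = √117 ≈ 10.82.

10.82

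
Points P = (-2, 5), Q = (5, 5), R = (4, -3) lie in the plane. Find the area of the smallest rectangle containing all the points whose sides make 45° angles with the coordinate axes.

63

In coordinates u = x + y, v = x − y the rectangle is axis-aligned; the map (x,y)→(u,v) scales areas by 2.
u-values: 3, 10, 1; range = 10 − 1 = 9.
v-values: -7, 0, 7; range = 7 − (-7) = 14.
Area = (9 × 14) / 2 = 63.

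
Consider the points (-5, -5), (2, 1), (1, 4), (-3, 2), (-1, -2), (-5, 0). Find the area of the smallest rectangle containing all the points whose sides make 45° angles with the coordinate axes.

45

In coordinates u = x + y, v = x − y the rectangle is axis-aligned; the map (x,y)→(u,v) scales areas by 2.
u-values: -10, 3, 5, -1, -3, -5; range = 5 − (-10) = 15.
v-values: 0, 1, -3, -5, 1, -5; range = 1 − (-5) = 6.
Area = (15 × 6) / 2 = 45.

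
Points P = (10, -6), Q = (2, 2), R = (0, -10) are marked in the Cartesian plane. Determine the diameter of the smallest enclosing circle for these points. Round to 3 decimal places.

13.236

Side lengths²: PQ² = 128, PR² = 116, QR² = 148.
Since QR² = 148 < 128 + 116 = 244, the triangle is acute, so the smallest enclosing circle is the circumcircle.
Circumcentre = (25/7, -31/7), r² = 2146/49.
Diameter = 2r = 2√(2146/49) ≈ 13.236.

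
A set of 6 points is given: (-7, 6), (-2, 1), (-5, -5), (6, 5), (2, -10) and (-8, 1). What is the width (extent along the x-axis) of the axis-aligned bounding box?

max x = 6, min x = -8, so width = 14.

14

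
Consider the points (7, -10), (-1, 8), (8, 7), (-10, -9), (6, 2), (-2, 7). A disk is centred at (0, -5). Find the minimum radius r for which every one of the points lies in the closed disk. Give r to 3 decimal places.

The required radius is the distance from (0, -5) to the farthest point.
Squared distances: 74, 170, 208, 116, 85, 148.
Maximum is 208, attained at (8, 7).
r = √208 ≈ 14.422.

14.422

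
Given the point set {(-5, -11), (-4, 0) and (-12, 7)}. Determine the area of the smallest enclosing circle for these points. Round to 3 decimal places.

292.954

Call the three points A, B, C in the order given.
Side lengths²: AB² = 122, AC² = 373, BC² = 113.
Since AC² = 373 ≥ 122 + 113 = 235, the angle opposite AC is not acute, so the smallest enclosing circle has AC as diameter.
Centre = midpoint of AC = (-8.5, -2), r² = 373/4 = 93.25.
Area = π·r² = π·93.25 ≈ 292.954.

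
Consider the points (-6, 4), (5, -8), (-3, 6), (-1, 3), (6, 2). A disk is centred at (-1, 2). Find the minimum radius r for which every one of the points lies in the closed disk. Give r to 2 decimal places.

11.66

The required radius is the distance from (-1, 2) to the farthest point.
Squared distances: 29, 136, 20, 1, 49.
Maximum is 136, attained at (5, -8).
r = √136 ≈ 11.66.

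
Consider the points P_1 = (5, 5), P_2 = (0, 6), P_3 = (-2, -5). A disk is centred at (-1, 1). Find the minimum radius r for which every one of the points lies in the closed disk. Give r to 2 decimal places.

The required radius is the distance from (-1, 1) to the farthest point.
Squared distances: 52, 26, 37.
Maximum is 52, attained at P_1.
r = √52 ≈ 7.21.

7.21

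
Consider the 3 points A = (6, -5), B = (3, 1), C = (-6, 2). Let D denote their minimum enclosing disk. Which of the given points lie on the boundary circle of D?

A, C

Side lengths²: AB² = 45, AC² = 193, BC² = 82.
Since AC² = 193 ≥ 82 + 45 = 127, the angle opposite AC is not acute, so the smallest enclosing circle has AC as diameter.
Centre = midpoint of AC = (0, -1.5), r² = 193/4 = 48.25.
The points at distance exactly r from the centre are A, C — 2 points.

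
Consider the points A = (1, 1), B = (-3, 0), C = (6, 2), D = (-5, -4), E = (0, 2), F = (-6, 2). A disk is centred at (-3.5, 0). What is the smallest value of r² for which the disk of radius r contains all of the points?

94.25

The required radius is the distance from (-3.5, 0) to the farthest point.
Squared distances: 21.25, 0.25, 94.25, 18.25, 16.25, 10.25.
Maximum is 94.25, attained at C.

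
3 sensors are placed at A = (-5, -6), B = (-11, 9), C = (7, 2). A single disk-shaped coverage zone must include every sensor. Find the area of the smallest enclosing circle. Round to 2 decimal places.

305.94

Side lengths²: AB² = 261, AC² = 208, BC² = 373.
Since BC² = 373 < 261 + 208 = 469, the triangle is acute, so the smallest enclosing circle is the circumcircle.
Circumcentre = (-52/19, 137/38), r² = 140621/1444.
Area = π·r² = π·140621/1444 ≈ 305.94.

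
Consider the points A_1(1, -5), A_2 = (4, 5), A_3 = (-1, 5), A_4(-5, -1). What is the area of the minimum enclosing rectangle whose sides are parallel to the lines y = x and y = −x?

In coordinates u = x + y, v = x − y the rectangle is axis-aligned; the map (x,y)→(u,v) scales areas by 2.
u-values: -4, 9, 4, -6; range = 9 − (-6) = 15.
v-values: 6, -1, -6, -4; range = 6 − (-6) = 12.
Area = (15 × 12) / 2 = 90.

90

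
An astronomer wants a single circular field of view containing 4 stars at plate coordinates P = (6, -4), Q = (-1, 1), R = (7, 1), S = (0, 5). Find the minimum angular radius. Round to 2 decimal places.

By Welzl's lemma the MEC is supported by two points (diametrically opposite) or three points (on a circumcircle).
The farthest pair is P–S with squared distance 117. The circle on this segment as diameter has centre (3, 0.5) and r² = 117/4 = 29.25.
Check Q: distance² to centre = 16.25 ≤ 29.25, so it lies inside.
All remaining points lie in this disk, and no smaller disk contains both endpoints, so this is the minimum enclosing circle.
r = √(29.25) ≈ 5.41.

5.41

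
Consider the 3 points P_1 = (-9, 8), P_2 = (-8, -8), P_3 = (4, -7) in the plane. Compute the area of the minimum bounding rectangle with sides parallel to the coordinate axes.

208

x ranges over [-9, 4], width 13.
y ranges over [-8, 8], height 16.
Area = 13 × 16 = 208.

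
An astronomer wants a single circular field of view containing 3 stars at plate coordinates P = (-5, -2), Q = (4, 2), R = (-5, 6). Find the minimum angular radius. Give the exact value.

Side lengths²: PQ² = 97, PR² = 64, QR² = 97.
Since QR² = 97 < 97 + 64 = 161, the triangle is acute, so the smallest enclosing circle is the circumcircle.
Circumcentre = (-25/18, 2), r² = 9409/324.
r = √(9409/324) = 97/18.

97/18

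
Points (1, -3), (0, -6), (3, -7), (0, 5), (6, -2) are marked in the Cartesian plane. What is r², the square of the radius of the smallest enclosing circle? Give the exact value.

38.25

By Welzl's lemma the MEC is supported by two points (diametrically opposite) or three points (on a circumcircle).
The farthest pair is (3, -7)–(0, 5) with squared distance 153. The circle on this segment as diameter has centre (1.5, -1) and r² = 153/4 = 38.25.
Check (1, -3): distance² to centre = 4.25 ≤ 38.25, so it lies inside.
All remaining points lie in this disk, and no smaller disk contains both endpoints, so this is the minimum enclosing circle.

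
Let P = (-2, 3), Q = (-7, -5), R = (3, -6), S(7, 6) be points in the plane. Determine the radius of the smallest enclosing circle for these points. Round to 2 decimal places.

The minimum enclosing circle of a finite set is fixed by two of the points (as a diameter) or three (as a circumcircle).
The farthest pair is Q–S with squared distance 317. The circle on this segment as diameter has centre (0, 0.5) and r² = 317/4 = 79.25.
Check P: distance² to centre = 10.25 ≤ 79.25, so it lies inside.
All remaining points lie in this disk, and no smaller disk contains both endpoints, so this is the minimum enclosing circle.
r = √(79.25) ≈ 8.90.

8.90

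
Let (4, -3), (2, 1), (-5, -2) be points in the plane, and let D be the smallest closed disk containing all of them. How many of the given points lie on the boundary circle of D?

Call the three points A, B, C in the order given.
Side lengths²: AB² = 20, AC² = 82, BC² = 58.
Since AC² = 82 ≥ 58 + 20 = 78, the angle opposite AC is not acute, so the smallest enclosing circle has AC as diameter.
Centre = midpoint of AC = (-0.5, -2.5), r² = 82/4 = 20.5.
The points at distance exactly r from the centre are (4, -3), (-5, -2) — 2 points.

2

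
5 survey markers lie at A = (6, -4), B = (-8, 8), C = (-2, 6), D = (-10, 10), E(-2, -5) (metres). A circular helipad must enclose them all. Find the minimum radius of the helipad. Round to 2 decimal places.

10.63

The minimum enclosing circle of a finite set is fixed by two of the points (as a diameter) or three (as a circumcircle).
The farthest pair is A–D with squared distance 452. The circle on this segment as diameter has centre (-2, 3) and r² = 452/4 = 113.
Check B: distance² to centre = 61 ≤ 113, so it lies inside.
All remaining points lie in this disk, and no smaller disk contains both endpoints, so this is the minimum enclosing circle.
r = √113 ≈ 10.63.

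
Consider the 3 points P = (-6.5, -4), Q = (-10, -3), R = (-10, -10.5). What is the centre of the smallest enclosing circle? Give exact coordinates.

Side lengths²: PQ² = 13.25, PR² = 54.5, QR² = 56.25.
Since QR² = 56.25 < 54.5 + 13.25 = 67.75, the triangle is acute, so the smallest enclosing circle is the circumcircle.
Circumcentre = (-257/28, -6.75), r² = 5777/392.
Centre = (-257/28, -6.75).

(-257/28, -6.75)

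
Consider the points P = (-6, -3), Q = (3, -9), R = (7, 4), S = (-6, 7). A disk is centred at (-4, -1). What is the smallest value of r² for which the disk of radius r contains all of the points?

The required radius is the distance from (-4, -1) to the farthest point.
Squared distances: 8, 113, 146, 68.
Maximum is 146, attained at R.

146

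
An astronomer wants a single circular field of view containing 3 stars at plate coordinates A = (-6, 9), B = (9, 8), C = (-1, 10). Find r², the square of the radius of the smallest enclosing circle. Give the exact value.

Side lengths²: AB² = 226, AC² = 26, BC² = 104.
Since AB² = 226 ≥ 104 + 26 = 130, the angle opposite AB is not acute, so the smallest enclosing circle has AB as diameter.
Centre = midpoint of AB = (1.5, 8.5), r² = 226/4 = 56.5.

56.5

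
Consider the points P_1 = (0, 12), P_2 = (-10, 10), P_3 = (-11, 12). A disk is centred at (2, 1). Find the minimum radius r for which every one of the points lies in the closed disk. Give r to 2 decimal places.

17.03

The required radius is the distance from (2, 1) to the farthest point.
Squared distances: 125, 225, 290.
Maximum is 290, attained at P_3.
r = √290 ≈ 17.03.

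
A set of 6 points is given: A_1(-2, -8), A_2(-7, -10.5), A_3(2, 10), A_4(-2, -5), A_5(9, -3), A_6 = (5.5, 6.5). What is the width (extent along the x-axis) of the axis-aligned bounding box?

16

max x = 9, min x = -7, so width = 16.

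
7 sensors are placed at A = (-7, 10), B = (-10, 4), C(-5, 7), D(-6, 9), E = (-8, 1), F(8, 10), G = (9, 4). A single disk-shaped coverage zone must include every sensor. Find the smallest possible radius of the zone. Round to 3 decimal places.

A smallest enclosing disk is always determined by at most three of the input points on its boundary.
The minimum enclosing circle is determined by three boundary points: B, F, G.
Their circumcentre is (-0.5, 5.5) with r² = 92.5.
The farthest remaining point E is at distance² 76.5 ≤ 92.5.
r = √(92.5) ≈ 9.618.

9.618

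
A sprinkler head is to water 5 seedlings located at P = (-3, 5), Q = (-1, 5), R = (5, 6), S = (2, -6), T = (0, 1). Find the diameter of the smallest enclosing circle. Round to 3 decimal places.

12.957

The minimum enclosing circle is determined by three boundary points: P, R, S.
Their circumcentre is (101/62, 29/62) with r² = 80665/1922.
The farthest remaining point Q is at distance² 52765/1922 ≤ 80665/1922.
Diameter = 2r = 2√(80665/1922) ≈ 12.957.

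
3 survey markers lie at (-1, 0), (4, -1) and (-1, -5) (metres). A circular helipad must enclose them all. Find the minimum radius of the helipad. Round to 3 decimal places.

3.265

Call the three points A, B, C in the order given.
Side lengths²: AB² = 26, AC² = 25, BC² = 41.
Since BC² = 41 < 26 + 25 = 51, the triangle is acute, so the smallest enclosing circle is the circumcircle.
Circumcentre = (1.1, -2.5), r² = 10.66.
r = √(10.66) ≈ 3.265.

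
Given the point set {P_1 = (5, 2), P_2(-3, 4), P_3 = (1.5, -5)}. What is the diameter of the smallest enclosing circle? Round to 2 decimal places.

Side lengths²: P_1P_2² = 68, P_1P_3² = 61.25, P_2P_3² = 101.25.
Since P_2P_3² = 101.25 < 68 + 61.25 = 129.25, the triangle is acute, so the smallest enclosing circle is the circumcircle.
Circumcentre = (0.25, 0), r² = 26.5625.
Diameter = 2r = 2√(26.5625) ≈ 10.31.

10.31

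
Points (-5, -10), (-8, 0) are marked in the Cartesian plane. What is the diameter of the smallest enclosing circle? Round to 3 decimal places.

10.440

The smallest circle enclosing two points has them as diameter endpoints.
Centre = midpoint = (-6.5, -5); r² = |(-5, -10)−(-8, 0)|²/4 = 109/4 = 27.25.
Diameter = 2r = 2√(27.25) ≈ 10.440.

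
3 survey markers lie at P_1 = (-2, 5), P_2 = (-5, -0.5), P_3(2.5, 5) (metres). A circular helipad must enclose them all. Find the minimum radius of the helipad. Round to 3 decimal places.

Side lengths²: P_1P_2² = 39.25, P_1P_3² = 20.25, P_2P_3² = 86.5.
Since P_2P_3² = 86.5 ≥ 39.25 + 20.25 = 59.5, the angle opposite P_2P_3 is not acute, so the smallest enclosing circle has P_2P_3 as diameter.
Centre = midpoint of P_2P_3 = (-1.25, 2.25), r² = 86.5/4 = 21.625.
r = √(21.625) ≈ 4.650.

4.650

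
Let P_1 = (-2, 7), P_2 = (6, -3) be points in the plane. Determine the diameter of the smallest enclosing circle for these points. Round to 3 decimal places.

The smallest circle enclosing two points has them as diameter endpoints.
Centre = midpoint = (2, 2); r² = |P_1P_2|²/4 = 164/4 = 41.
Diameter = 2r = 2√41 ≈ 12.806.

12.806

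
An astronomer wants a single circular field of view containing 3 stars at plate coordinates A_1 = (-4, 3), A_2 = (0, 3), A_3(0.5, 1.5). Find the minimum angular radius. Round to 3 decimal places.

Side lengths²: A_1A_2² = 16, A_1A_3² = 22.5, A_2A_3² = 2.5.
Since A_1A_3² = 22.5 ≥ 16 + 2.5 = 18.5, the angle opposite A_1A_3 is not acute, so the smallest enclosing circle has A_1A_3 as diameter.
Centre = midpoint of A_1A_3 = (-1.75, 2.25), r² = 22.5/4 = 5.625.
r = √(5.625) ≈ 2.372.

2.372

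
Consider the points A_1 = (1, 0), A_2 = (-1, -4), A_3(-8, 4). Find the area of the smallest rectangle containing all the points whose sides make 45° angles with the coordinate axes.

In coordinates u = x + y, v = x − y the rectangle is axis-aligned; the map (x,y)→(u,v) scales areas by 2.
u-values: 1, -5, -4; range = 1 − (-5) = 6.
v-values: 1, 3, -12; range = 3 − (-12) = 15.
Area = (6 × 15) / 2 = 45.

45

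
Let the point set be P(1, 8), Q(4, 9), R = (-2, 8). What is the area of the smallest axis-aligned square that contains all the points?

36

The bounding box has width 6 and height 1.
An axis-aligned square enclosing the set must have side ≥ max(width, height).
So the minimum side is max(6, 1) = 6.
Area = 6² = 36.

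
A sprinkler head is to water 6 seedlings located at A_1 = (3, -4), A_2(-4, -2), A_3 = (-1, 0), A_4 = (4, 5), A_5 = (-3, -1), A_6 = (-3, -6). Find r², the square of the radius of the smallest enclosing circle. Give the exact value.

42.5

The farthest pair is A_4–A_6 with squared distance 170. The circle on this segment as diameter has centre (0.5, -0.5) and r² = 170/4 = 42.5.
Check A_1: distance² to centre = 18.5 ≤ 42.5, so it lies inside.
All remaining points lie in this disk, and no smaller disk contains both endpoints, so this is the minimum enclosing circle.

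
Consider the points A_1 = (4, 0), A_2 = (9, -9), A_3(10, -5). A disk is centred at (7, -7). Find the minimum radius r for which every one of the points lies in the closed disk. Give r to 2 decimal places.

7.62

The required radius is the distance from (7, -7) to the farthest point.
Squared distances: 58, 8, 13.
Maximum is 58, attained at A_1.
r = √58 ≈ 7.62.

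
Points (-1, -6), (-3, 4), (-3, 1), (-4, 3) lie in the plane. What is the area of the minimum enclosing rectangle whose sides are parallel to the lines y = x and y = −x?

In coordinates u = x + y, v = x − y the rectangle is axis-aligned; the map (x,y)→(u,v) scales areas by 2.
u-values: -7, 1, -2, -1; range = 1 − (-7) = 8.
v-values: 5, -7, -4, -7; range = 5 − (-7) = 12.
Area = (8 × 12) / 2 = 48.

48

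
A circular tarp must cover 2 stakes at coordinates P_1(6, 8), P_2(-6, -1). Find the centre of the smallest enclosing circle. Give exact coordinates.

The smallest circle enclosing two points has them as diameter endpoints.
Centre = midpoint = (0, 3.5); r² = |P_1P_2|²/4 = 225/4 = 56.25.
Centre = (0, 3.5).

(0, 3.5)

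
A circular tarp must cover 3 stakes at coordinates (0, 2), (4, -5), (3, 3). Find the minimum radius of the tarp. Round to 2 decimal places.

4.11

Call the three points A, B, C in the order given.
Side lengths²: AB² = 65, AC² = 10, BC² = 65.
Since BC² = 65 < 65 + 10 = 75, the triangle is acute, so the smallest enclosing circle is the circumcircle.
Circumcentre = (2.7, -1.1), r² = 16.9.
r = √(16.9) ≈ 4.11.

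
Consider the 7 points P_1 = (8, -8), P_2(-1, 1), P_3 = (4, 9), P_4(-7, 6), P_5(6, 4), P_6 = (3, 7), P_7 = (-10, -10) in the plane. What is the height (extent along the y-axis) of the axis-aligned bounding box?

19

max y = 9, min y = -10, so height = 19.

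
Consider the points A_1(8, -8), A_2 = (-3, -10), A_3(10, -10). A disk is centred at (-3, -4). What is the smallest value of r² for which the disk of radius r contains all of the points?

205

The required radius is the distance from (-3, -4) to the farthest point.
Squared distances: 137, 36, 205.
Maximum is 205, attained at A_3.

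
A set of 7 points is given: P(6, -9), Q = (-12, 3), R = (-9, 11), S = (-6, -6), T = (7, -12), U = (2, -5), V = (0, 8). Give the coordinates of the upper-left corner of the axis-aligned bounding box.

(-12, 11)

x-range [-12, 7], y-range [-12, 11].
The upper-left corner is (-12, 11).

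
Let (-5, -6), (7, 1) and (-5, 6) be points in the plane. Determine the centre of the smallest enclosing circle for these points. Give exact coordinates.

(-11/24, 0)

Call the three points A, B, C in the order given.
Side lengths²: AB² = 193, AC² = 144, BC² = 169.
Since AB² = 193 < 169 + 144 = 313, the triangle is acute, so the smallest enclosing circle is the circumcircle.
Circumcentre = (-11/24, 0), r² = 32617/576.
Centre = (-11/24, 0).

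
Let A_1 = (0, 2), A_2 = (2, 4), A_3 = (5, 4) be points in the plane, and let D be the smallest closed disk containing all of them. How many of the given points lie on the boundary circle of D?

2

Side lengths²: A_1A_2² = 8, A_1A_3² = 29, A_2A_3² = 9.
Since A_1A_3² = 29 ≥ 9 + 8 = 17, the angle opposite A_1A_3 is not acute, so the smallest enclosing circle has A_1A_3 as diameter.
Centre = midpoint of A_1A_3 = (2.5, 3), r² = 29/4 = 7.25.
The points at distance exactly r from the centre are A_1, A_3 — 2 points.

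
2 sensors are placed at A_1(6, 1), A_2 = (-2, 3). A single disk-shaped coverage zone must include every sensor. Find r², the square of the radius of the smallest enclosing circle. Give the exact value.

The smallest circle enclosing two points has them as diameter endpoints.
Centre = midpoint = (2, 2); r² = |A_1A_2|²/4 = 68/4 = 17.

17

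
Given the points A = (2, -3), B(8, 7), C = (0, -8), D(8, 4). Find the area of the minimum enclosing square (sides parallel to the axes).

The bounding box has width 8 and height 15.
An axis-aligned square enclosing the set must have side ≥ max(width, height).
So the minimum side is max(8, 15) = 15.
Area = 15² = 225.

225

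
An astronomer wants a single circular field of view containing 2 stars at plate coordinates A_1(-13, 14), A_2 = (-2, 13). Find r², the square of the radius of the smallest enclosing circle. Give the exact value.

The smallest circle enclosing two points has them as diameter endpoints.
Centre = midpoint = (-7.5, 13.5); r² = |A_1A_2|²/4 = 122/4 = 30.5.

30.5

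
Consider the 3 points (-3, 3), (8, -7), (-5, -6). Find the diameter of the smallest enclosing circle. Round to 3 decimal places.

15.017

Call the three points A, B, C in the order given.
Side lengths²: AB² = 221, AC² = 85, BC² = 170.
Since AB² = 221 < 170 + 85 = 255, the triangle is acute, so the smallest enclosing circle is the circumcircle.
Circumcentre = (25/14, -39/14), r² = 5525/98.
Diameter = 2r = 2√(5525/98) ≈ 15.017.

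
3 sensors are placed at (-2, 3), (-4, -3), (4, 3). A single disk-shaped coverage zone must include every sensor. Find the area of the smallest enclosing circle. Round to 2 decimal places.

78.54

Call the three points A, B, C in the order given.
Side lengths²: AB² = 40, AC² = 36, BC² = 100.
Since BC² = 100 ≥ 40 + 36 = 76, the angle opposite BC is not acute, so the smallest enclosing circle has BC as diameter.
Centre = midpoint of BC = (0, 0), r² = 100/4 = 25.
Area = π·r² = π·25 ≈ 78.54.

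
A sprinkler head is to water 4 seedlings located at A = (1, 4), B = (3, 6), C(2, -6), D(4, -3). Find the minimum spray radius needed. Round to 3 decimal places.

The minimum enclosing circle of a finite set is fixed by two of the points (as a diameter) or three (as a circumcircle).
The farthest pair is B–C with squared distance 145. The circle on this segment as diameter has centre (2.5, 0) and r² = 145/4 = 36.25.
Check A: distance² to centre = 18.25 ≤ 36.25, so it lies inside.
All remaining points lie in this disk, and no smaller disk contains both endpoints, so this is the minimum enclosing circle.
r = √(36.25) ≈ 6.021.

6.021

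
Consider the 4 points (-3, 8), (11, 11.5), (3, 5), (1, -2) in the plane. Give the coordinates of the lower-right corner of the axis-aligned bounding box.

(11, -2)

x-range [-3, 11], y-range [-2, 11.5].
The lower-right corner is (11, -2).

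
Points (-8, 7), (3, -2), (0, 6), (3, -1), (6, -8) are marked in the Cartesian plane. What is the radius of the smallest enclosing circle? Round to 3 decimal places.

10.259

A smallest enclosing disk is always determined by at most three of the input points on its boundary.
The farthest pair is (-8, 7)–(6, -8) with squared distance 421. The circle on this segment as diameter has centre (-1, -0.5) and r² = 421/4 = 105.25.
Check (3, -2): distance² to centre = 18.25 ≤ 105.25, so it lies inside.
All remaining points lie in this disk, and no smaller disk contains both endpoints, so this is the minimum enclosing circle.
r = √(105.25) ≈ 10.259.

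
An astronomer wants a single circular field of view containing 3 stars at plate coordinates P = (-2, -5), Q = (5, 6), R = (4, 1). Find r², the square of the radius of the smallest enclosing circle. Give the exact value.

42.5

Side lengths²: PQ² = 170, PR² = 72, QR² = 26.
Since PQ² = 170 ≥ 72 + 26 = 98, the angle opposite PQ is not acute, so the smallest enclosing circle has PQ as diameter.
Centre = midpoint of PQ = (1.5, 0.5), r² = 170/4 = 42.5.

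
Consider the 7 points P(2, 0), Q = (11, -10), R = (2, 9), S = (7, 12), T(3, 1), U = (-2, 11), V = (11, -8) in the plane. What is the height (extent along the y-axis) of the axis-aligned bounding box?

22

max y = 12, min y = -10, so height = 22.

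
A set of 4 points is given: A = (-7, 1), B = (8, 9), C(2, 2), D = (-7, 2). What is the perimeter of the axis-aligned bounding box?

Width = max x − min x = 8 − (-7) = 15.
Height = max y − min y = 9 − 1 = 8.
Perimeter = 2(15 + 8) = 46.

46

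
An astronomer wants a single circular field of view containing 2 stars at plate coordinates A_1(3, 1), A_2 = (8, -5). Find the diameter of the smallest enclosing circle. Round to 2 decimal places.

7.81

The smallest circle enclosing two points has them as diameter endpoints.
Centre = midpoint = (5.5, -2); r² = |A_1A_2|²/4 = 61/4 = 15.25.
Diameter = 2r = 2√(15.25) ≈ 7.81.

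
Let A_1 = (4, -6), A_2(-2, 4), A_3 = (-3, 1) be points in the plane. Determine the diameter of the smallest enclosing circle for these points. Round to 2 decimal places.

11.66

Side lengths²: A_1A_2² = 136, A_1A_3² = 98, A_2A_3² = 10.
Since A_1A_2² = 136 ≥ 98 + 10 = 108, the angle opposite A_1A_2 is not acute, so the smallest enclosing circle has A_1A_2 as diameter.
Centre = midpoint of A_1A_2 = (1, -1), r² = 136/4 = 34.
Diameter = 2r = 2√34 ≈ 11.66.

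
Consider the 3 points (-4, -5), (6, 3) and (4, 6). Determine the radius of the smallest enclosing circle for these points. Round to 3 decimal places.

6.801

Call the three points A, B, C in the order given.
Side lengths²: AB² = 164, AC² = 185, BC² = 13.
Since AC² = 185 ≥ 164 + 13 = 177, the angle opposite AC is not acute, so the smallest enclosing circle has AC as diameter.
Centre = midpoint of AC = (0, 0.5), r² = 185/4 = 46.25.
r = √(46.25) ≈ 6.801.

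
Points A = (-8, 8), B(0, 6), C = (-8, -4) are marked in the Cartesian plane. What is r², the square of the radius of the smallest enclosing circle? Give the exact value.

Side lengths²: AB² = 68, AC² = 144, BC² = 164.
Since BC² = 164 < 144 + 68 = 212, the triangle is acute, so the smallest enclosing circle is the circumcircle.
Circumcentre = (-5.25, 2), r² = 43.5625.

43.5625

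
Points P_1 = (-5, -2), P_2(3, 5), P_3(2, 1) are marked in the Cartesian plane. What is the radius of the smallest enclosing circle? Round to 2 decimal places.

Side lengths²: P_1P_2² = 113, P_1P_3² = 58, P_2P_3² = 17.
Since P_1P_2² = 113 ≥ 58 + 17 = 75, the angle opposite P_1P_2 is not acute, so the smallest enclosing circle has P_1P_2 as diameter.
Centre = midpoint of P_1P_2 = (-1, 1.5), r² = 113/4 = 28.25.
r = √(28.25) ≈ 5.32.

5.32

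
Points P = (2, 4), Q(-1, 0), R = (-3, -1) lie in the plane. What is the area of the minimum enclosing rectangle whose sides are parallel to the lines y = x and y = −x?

5

In coordinates u = x + y, v = x − y the rectangle is axis-aligned; the map (x,y)→(u,v) scales areas by 2.
u-values: 6, -1, -4; range = 6 − (-4) = 10.
v-values: -2, -1, -2; range = -1 − (-2) = 1.
Area = (10 × 1) / 2 = 5.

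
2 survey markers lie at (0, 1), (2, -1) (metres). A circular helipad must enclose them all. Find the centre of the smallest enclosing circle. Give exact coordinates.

The smallest circle enclosing two points has them as diameter endpoints.
Centre = midpoint = (1, 0); r² = |(0, 1)−(2, -1)|²/4 = 8/4 = 2.
Centre = (1, 0).

(1, 0)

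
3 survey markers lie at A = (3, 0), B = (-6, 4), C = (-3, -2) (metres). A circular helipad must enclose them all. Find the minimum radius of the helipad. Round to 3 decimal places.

4.924

Side lengths²: AB² = 97, AC² = 40, BC² = 45.
Since AB² = 97 ≥ 45 + 40 = 85, the angle opposite AB is not acute, so the smallest enclosing circle has AB as diameter.
Centre = midpoint of AB = (-1.5, 2), r² = 97/4 = 24.25.
r = √(24.25) ≈ 4.924.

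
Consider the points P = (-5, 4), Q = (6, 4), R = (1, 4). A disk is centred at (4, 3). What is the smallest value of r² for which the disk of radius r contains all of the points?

82

The required radius is the distance from (4, 3) to the farthest point.
Squared distances: 82, 5, 10.
Maximum is 82, attained at P.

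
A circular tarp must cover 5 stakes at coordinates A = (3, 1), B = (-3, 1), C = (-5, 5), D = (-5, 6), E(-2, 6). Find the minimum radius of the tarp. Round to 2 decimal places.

4.72

The farthest pair is A–D with squared distance 89. The circle on this segment as diameter has centre (-1, 3.5) and r² = 89/4 = 22.25.
Check B: distance² to centre = 10.25 ≤ 22.25, so it lies inside.
All remaining points lie in this disk, and no smaller disk contains both endpoints, so this is the minimum enclosing circle.
r = √(22.25) ≈ 4.72.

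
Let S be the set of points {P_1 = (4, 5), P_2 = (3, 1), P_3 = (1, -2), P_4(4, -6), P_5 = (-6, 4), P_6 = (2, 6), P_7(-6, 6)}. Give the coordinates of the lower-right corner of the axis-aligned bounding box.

(4, -6)

x-range [-6, 4], y-range [-6, 6].
The lower-right corner is (4, -6).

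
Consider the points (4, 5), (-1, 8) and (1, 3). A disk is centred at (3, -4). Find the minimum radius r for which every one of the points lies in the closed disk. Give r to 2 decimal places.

The required radius is the distance from (3, -4) to the farthest point.
Squared distances: 82, 160, 53.
Maximum is 160, attained at (-1, 8).
r = √160 ≈ 12.65.

12.65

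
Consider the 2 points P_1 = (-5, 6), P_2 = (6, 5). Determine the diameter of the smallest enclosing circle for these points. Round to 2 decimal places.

11.05

The smallest circle enclosing two points has them as diameter endpoints.
Centre = midpoint = (0.5, 5.5); r² = |P_1P_2|²/4 = 122/4 = 30.5.
Diameter = 2r = 2√(30.5) ≈ 11.05.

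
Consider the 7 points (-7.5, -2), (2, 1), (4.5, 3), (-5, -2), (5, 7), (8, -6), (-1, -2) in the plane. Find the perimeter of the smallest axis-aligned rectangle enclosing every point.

Width = max x − min x = 8 − (-7.5) = 15.5.
Height = max y − min y = 7 − (-6) = 13.
Perimeter = 2(15.5 + 13) = 57.

57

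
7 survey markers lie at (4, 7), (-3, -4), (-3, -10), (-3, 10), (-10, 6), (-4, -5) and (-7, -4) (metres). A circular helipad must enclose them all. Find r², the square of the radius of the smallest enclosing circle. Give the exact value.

The minimum enclosing circle of a finite set is fixed by two of the points (as a diameter) or three (as a circumcircle).
The farthest pair is (-3, -10)–(-3, 10) with squared distance 400. The circle on this segment as diameter has centre (-3, 0) and r² = 400/4 = 100.
Check (4, 7): distance² to centre = 98 ≤ 100, so it lies inside.
All remaining points lie in this disk, and no smaller disk contains both endpoints, so this is the minimum enclosing circle.

100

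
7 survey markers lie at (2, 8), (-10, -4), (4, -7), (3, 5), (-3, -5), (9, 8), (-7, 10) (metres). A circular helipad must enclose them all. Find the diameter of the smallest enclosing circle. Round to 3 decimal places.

22.472

The minimum enclosing circle of a finite set is fixed by two of the points (as a diameter) or three (as a circumcircle).
The farthest pair is (-10, -4)–(9, 8) with squared distance 505. The circle on this segment as diameter has centre (-0.5, 2) and r² = 505/4 = 126.25.
Check (2, 8): distance² to centre = 42.25 ≤ 126.25, so it lies inside.
All remaining points lie in this disk, and no smaller disk contains both endpoints, so this is the minimum enclosing circle.
Diameter = 2r = 2√(126.25) ≈ 22.472.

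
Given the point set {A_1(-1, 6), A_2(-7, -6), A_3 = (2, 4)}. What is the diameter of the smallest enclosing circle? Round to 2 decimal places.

Side lengths²: A_1A_2² = 180, A_1A_3² = 13, A_2A_3² = 181.
Since A_2A_3² = 181 < 180 + 13 = 193, the triangle is acute, so the smallest enclosing circle is the circumcircle.
Circumcentre = (-3.125, -0.4375), r² = 45.95703125.
Diameter = 2r = 2√(45.95703125) ≈ 13.56.

13.56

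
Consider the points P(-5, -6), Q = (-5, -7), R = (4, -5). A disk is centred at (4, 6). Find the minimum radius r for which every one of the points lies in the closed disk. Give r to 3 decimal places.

15.811

The required radius is the distance from (4, 6) to the farthest point.
Squared distances: 225, 250, 121.
Maximum is 250, attained at Q.
r = √250 ≈ 15.811.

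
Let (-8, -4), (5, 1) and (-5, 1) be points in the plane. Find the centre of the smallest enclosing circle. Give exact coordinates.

Call the three points A, B, C in the order given.
Side lengths²: AB² = 194, AC² = 34, BC² = 100.
Since AB² = 194 ≥ 100 + 34 = 134, the angle opposite AB is not acute, so the smallest enclosing circle has AB as diameter.
Centre = midpoint of AB = (-1.5, -1.5), r² = 194/4 = 48.5.
Centre = (-1.5, -1.5).

(-1.5, -1.5)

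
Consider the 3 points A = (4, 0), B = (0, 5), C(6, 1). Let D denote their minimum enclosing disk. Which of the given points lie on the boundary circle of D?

Side lengths²: AB² = 41, AC² = 5, BC² = 52.
Since BC² = 52 ≥ 41 + 5 = 46, the angle opposite BC is not acute, so the smallest enclosing circle has BC as diameter.
Centre = midpoint of BC = (3, 3), r² = 52/4 = 13.
The points at distance exactly r from the centre are B, C — 2 points.

B, C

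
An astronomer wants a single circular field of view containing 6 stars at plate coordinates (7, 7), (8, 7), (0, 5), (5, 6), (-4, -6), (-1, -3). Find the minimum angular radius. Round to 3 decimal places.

8.846

The farthest pair is (8, 7)–(-4, -6) with squared distance 313. The circle on this segment as diameter has centre (2, 0.5) and r² = 313/4 = 78.25.
Check (7, 7): distance² to centre = 67.25 ≤ 78.25, so it lies inside.
All remaining points lie in this disk, and no smaller disk contains both endpoints, so this is the minimum enclosing circle.
r = √(78.25) ≈ 8.846.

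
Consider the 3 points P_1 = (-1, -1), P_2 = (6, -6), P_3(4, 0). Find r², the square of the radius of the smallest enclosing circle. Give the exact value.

Side lengths²: P_1P_2² = 74, P_1P_3² = 26, P_2P_3² = 40.
Since P_1P_2² = 74 ≥ 40 + 26 = 66, the angle opposite P_1P_2 is not acute, so the smallest enclosing circle has P_1P_2 as diameter.
Centre = midpoint of P_1P_2 = (2.5, -3.5), r² = 74/4 = 18.5.

18.5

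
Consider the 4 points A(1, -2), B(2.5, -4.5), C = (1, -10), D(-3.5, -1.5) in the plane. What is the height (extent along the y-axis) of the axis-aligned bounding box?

8.5

max y = -1.5, min y = -10, so height = 8.5.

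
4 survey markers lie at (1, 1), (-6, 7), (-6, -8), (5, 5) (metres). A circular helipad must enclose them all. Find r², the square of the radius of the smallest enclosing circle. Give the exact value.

18125/242

A smallest enclosing disk is always determined by at most three of the input points on its boundary.
The minimum enclosing circle is determined by three boundary points: (-6, 7), (-6, -8), (5, 5).
Their circumcentre is (-37/22, -0.5) with r² = 18125/242.
The farthest remaining point (1, 1) is at distance² 2285/242 ≤ 18125/242.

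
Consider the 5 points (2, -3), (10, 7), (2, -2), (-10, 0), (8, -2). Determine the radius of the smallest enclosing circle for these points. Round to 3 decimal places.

10.595

A smallest enclosing disk is always determined by at most three of the input points on its boundary.
The farthest pair is (10, 7)–(-10, 0) with squared distance 449. The circle on this segment as diameter has centre (0, 3.5) and r² = 449/4 = 112.25.
Check (2, -3): distance² to centre = 46.25 ≤ 112.25, so it lies inside.
All remaining points lie in this disk, and no smaller disk contains both endpoints, so this is the minimum enclosing circle.
r = √(112.25) ≈ 10.595.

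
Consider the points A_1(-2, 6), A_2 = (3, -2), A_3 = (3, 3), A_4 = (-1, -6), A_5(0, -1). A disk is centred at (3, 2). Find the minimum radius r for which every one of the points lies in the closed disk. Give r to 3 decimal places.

The required radius is the distance from (3, 2) to the farthest point.
Squared distances: 41, 16, 1, 80, 18.
Maximum is 80, attained at A_4.
r = √80 ≈ 8.944.

8.944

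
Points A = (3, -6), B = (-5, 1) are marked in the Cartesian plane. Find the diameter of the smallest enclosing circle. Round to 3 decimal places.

The smallest circle enclosing two points has them as diameter endpoints.
Centre = midpoint = (-1, -2.5); r² = |AB|²/4 = 113/4 = 28.25.
Diameter = 2r = 2√(28.25) ≈ 10.630.

10.630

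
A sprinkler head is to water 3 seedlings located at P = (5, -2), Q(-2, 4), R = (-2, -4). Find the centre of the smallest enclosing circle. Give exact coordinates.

(9/14, 0)

Side lengths²: PQ² = 85, PR² = 53, QR² = 64.
Since PQ² = 85 < 64 + 53 = 117, the triangle is acute, so the smallest enclosing circle is the circumcircle.
Circumcentre = (9/14, 0), r² = 4505/196.
Centre = (9/14, 0).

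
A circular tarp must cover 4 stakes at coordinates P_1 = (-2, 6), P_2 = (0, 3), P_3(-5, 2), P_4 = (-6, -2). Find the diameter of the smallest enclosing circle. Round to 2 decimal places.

The minimum enclosing circle of a finite set is fixed by two of the points (as a diameter) or three (as a circumcircle).
The farthest pair is P_1–P_4 with squared distance 80. The circle on this segment as diameter has centre (-4, 2) and r² = 80/4 = 20.
Check P_2: distance² to centre = 17 ≤ 20, so it lies inside.
All remaining points lie in this disk, and no smaller disk contains both endpoints, so this is the minimum enclosing circle.
Diameter = 2r = 2√20 ≈ 8.94.

8.94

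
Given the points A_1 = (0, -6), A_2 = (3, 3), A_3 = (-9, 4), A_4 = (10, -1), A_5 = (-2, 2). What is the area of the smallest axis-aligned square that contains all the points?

361

The bounding box has width 19 and height 10.
An axis-aligned square enclosing the set must have side ≥ max(width, height).
So the minimum side is max(19, 10) = 19.
Area = 19² = 361.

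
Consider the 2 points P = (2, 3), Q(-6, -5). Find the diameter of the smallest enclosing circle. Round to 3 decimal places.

11.314

The smallest circle enclosing two points has them as diameter endpoints.
Centre = midpoint = (-2, -1); r² = |PQ|²/4 = 128/4 = 32.
Diameter = 2r = 2√32 ≈ 11.314.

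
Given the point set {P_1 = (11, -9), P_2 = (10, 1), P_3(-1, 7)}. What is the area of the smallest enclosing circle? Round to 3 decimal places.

Side lengths²: P_1P_2² = 101, P_1P_3² = 400, P_2P_3² = 157.
Since P_1P_3² = 400 ≥ 157 + 101 = 258, the angle opposite P_1P_3 is not acute, so the smallest enclosing circle has P_1P_3 as diameter.
Centre = midpoint of P_1P_3 = (5, -1), r² = 400/4 = 100.
Area = π·r² = π·100 ≈ 314.159.

314.159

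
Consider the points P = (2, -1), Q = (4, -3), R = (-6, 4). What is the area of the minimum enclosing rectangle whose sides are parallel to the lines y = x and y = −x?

In coordinates u = x + y, v = x − y the rectangle is axis-aligned; the map (x,y)→(u,v) scales areas by 2.
u-values: 1, 1, -2; range = 1 − (-2) = 3.
v-values: 3, 7, -10; range = 7 − (-10) = 17.
Area = (3 × 17) / 2 = 25.5.

25.5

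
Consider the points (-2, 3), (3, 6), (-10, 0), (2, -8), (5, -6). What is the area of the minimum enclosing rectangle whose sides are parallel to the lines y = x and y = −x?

199.5

In coordinates u = x + y, v = x − y the rectangle is axis-aligned; the map (x,y)→(u,v) scales areas by 2.
u-values: 1, 9, -10, -6, -1; range = 9 − (-10) = 19.
v-values: -5, -3, -10, 10, 11; range = 11 − (-10) = 21.
Area = (19 × 21) / 2 = 199.5.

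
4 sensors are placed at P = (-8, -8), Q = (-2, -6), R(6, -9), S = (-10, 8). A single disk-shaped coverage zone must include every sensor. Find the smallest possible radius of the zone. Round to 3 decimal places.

The minimum enclosing circle of a finite set is fixed by two of the points (as a diameter) or three (as a circumcircle).
The farthest pair is R–S with squared distance 545. The circle on this segment as diameter has centre (-2, -0.5) and r² = 545/4 = 136.25.
Check P: distance² to centre = 92.25 ≤ 136.25, so it lies inside.
All remaining points lie in this disk, and no smaller disk contains both endpoints, so this is the minimum enclosing circle.
r = √(136.25) ≈ 11.673.

11.673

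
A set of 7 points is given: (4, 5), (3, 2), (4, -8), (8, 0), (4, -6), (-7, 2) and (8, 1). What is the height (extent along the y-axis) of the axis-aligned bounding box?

max y = 5, min y = -8, so height = 13.

13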